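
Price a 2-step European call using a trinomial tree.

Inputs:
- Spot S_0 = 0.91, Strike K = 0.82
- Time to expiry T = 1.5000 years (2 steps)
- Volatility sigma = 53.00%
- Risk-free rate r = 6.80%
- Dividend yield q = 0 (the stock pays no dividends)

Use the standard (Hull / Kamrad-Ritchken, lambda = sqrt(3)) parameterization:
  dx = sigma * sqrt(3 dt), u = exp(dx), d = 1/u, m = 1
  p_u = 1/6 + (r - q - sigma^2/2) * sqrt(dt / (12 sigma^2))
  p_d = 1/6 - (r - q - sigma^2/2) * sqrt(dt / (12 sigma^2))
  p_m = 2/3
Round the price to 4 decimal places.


dt = T/N = 0.750000; dx = sigma*sqrt(3*dt) = 0.795000
u = exp(dx) = 2.214441; d = 1/u = 0.451581
p_u = 0.132492, p_m = 0.666667, p_d = 0.200841
Discount per step: exp(-r*dt) = 0.950279
Stock lattice S(k, j) with j the centered position index:
  k=0: S(0,+0) = 0.9100
  k=1: S(1,-1) = 0.4109; S(1,+0) = 0.9100; S(1,+1) = 2.0151
  k=2: S(2,-2) = 0.1856; S(2,-1) = 0.4109; S(2,+0) = 0.9100; S(2,+1) = 2.0151; S(2,+2) = 4.4624
Terminal payoffs V(N, j) = max(S_T - K, 0):
  V(2,-2) = 0.000000; V(2,-1) = 0.000000; V(2,+0) = 0.090000; V(2,+1) = 1.195141; V(2,+2) = 3.642412
Backward induction: V(k, j) = exp(-r*dt) * [p_u * V(k+1, j+1) + p_m * V(k+1, j) + p_d * V(k+1, j-1)]
  V(1,-1) = exp(-r*dt) * [p_u*0.090000 + p_m*0.000000 + p_d*0.000000] = 0.011331
  V(1,+0) = exp(-r*dt) * [p_u*1.195141 + p_m*0.090000 + p_d*0.000000] = 0.207490
  V(1,+1) = exp(-r*dt) * [p_u*3.642412 + p_m*1.195141 + p_d*0.090000] = 1.232918
  V(0,+0) = exp(-r*dt) * [p_u*1.232918 + p_m*0.207490 + p_d*0.011331] = 0.288842

Answer: Price = V(0,0) = 0.2888


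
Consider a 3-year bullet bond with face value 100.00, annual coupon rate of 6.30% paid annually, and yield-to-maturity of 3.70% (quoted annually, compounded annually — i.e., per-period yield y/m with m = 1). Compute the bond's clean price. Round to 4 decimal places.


Coupon per period c = face * coupon_rate / m = 6.300000
Periods per year m = 1; per-period yield y/m = 0.037000
Number of cashflows N = 3
Cashflows (t years, CF_t, discount factor 1/(1+y/m)^(m*t), PV):
  t = 1.0000: CF_t = 6.300000, DF = 0.964320, PV = 6.075217
  t = 2.0000: CF_t = 6.300000, DF = 0.929913, PV = 5.858454
  t = 3.0000: CF_t = 106.300000, DF = 0.896734, PV = 95.322845
Price P = sum_t PV_t = 107.256516

Answer: Price = 107.2565


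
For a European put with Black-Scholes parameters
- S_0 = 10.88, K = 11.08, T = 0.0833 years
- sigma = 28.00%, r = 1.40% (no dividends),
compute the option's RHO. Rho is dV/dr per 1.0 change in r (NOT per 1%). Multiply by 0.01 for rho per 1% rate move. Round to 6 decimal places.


Answer: Rho = -0.552432

Derivation:
d1 = -0.1705654043; d2 = -0.2513782746
phi(d1) = 0.3931811579; exp(-qT) = 1.0000000000; exp(-rT) = 0.9988344797
N(-d2) = 0.5992391685
Rho = -K*T*exp(-rT)*N(-d2) = -11.0800 * 0.0833 * 0.9988344797 * 0.5992391685 = -0.552432


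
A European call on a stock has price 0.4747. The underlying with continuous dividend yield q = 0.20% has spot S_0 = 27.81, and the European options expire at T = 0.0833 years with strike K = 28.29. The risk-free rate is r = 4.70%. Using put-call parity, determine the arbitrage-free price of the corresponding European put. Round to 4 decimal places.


Answer: Put price = 0.8488

Derivation:
Put-call parity: C - P = S_0 * exp(-qT) - K * exp(-rT).
S_0 * exp(-qT) = 27.8100 * 0.99983341 = 27.80536724
K * exp(-rT) = 28.2900 * 0.99609255 = 28.17945835
P = C - S*exp(-qT) + K*exp(-rT)
P = 0.4747 - 27.80536724 + 28.17945835 = 0.8488


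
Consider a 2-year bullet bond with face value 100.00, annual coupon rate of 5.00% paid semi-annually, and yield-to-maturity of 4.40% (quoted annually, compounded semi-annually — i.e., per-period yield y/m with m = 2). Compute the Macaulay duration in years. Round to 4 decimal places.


Answer: Macaulay duration = 1.9285 years

Derivation:
Coupon per period c = face * coupon_rate / m = 2.500000
Periods per year m = 2; per-period yield y/m = 0.022000
Number of cashflows N = 4
Cashflows (t years, CF_t, discount factor 1/(1+y/m)^(m*t), PV):
  t = 0.5000: CF_t = 2.500000, DF = 0.978474, PV = 2.446184
  t = 1.0000: CF_t = 2.500000, DF = 0.957411, PV = 2.393526
  t = 1.5000: CF_t = 2.500000, DF = 0.936801, PV = 2.342002
  t = 2.0000: CF_t = 102.500000, DF = 0.916635, PV = 93.955083
Price P = sum_t PV_t = 101.136796
Macaulay numerator sum_t t * PV_t:
  t * PV_t at t = 0.5000: 1.223092
  t * PV_t at t = 1.0000: 2.393526
  t * PV_t at t = 1.5000: 3.513003
  t * PV_t at t = 2.0000: 187.910167
Macaulay duration D = (sum_t t * PV_t) / P = 195.039789 / 101.136796 = 1.928475


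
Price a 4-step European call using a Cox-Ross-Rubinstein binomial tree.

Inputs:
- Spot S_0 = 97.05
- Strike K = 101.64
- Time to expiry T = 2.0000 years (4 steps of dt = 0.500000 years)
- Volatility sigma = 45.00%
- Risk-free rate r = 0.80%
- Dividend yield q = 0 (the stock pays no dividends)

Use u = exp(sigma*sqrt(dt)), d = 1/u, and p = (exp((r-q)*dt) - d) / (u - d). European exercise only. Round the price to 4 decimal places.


dt = T/N = 0.500000
u = exp(sigma*sqrt(dt)) = 1.374648; d = 1/u = 0.727459
p = (exp((r-q)*dt) - d) / (u - d) = 0.427308
Discount per step: exp(-r*dt) = 0.996008
Stock lattice S(k, i) with i counting down-moves:
  k=0: S(0,0) = 97.0500
  k=1: S(1,0) = 133.4096; S(1,1) = 70.5999
  k=2: S(2,0) = 183.3914; S(2,1) = 97.0500; S(2,2) = 51.3585
  k=3: S(3,0) = 252.0986; S(3,1) = 133.4096; S(3,2) = 70.5999; S(3,3) = 37.3612
  k=4: S(4,0) = 346.5470; S(4,1) = 183.3914; S(4,2) = 97.0500; S(4,3) = 51.3585; S(4,4) = 27.1787
Terminal payoffs V(N, i) = max(S_T - K, 0):
  V(4,0) = 244.907022; V(4,1) = 81.751353; V(4,2) = 0.000000; V(4,3) = 0.000000; V(4,4) = 0.000000
Backward induction: V(k, i) = exp(-r*dt) * [p * V(k+1, i) + (1-p) * V(k+1, i+1)].
  V(3,0) = exp(-r*dt) * [p*244.907022 + (1-p)*81.751353] = 150.864394
  V(3,1) = exp(-r*dt) * [p*81.751353 + (1-p)*0.000000] = 34.793547
  V(3,2) = exp(-r*dt) * [p*0.000000 + (1-p)*0.000000] = 0.000000
  V(3,3) = exp(-r*dt) * [p*0.000000 + (1-p)*0.000000] = 0.000000
  V(2,0) = exp(-r*dt) * [p*150.864394 + (1-p)*34.793547] = 84.054645
  V(2,1) = exp(-r*dt) * [p*34.793547 + (1-p)*0.000000] = 14.808206
  V(2,2) = exp(-r*dt) * [p*0.000000 + (1-p)*0.000000] = 0.000000
  V(1,0) = exp(-r*dt) * [p*84.054645 + (1-p)*14.808206] = 44.220521
  V(1,1) = exp(-r*dt) * [p*14.808206 + (1-p)*0.000000] = 6.302403
  V(0,0) = exp(-r*dt) * [p*44.220521 + (1-p)*6.302403] = 22.415274

Answer: Price = V(0,0) = 22.4153


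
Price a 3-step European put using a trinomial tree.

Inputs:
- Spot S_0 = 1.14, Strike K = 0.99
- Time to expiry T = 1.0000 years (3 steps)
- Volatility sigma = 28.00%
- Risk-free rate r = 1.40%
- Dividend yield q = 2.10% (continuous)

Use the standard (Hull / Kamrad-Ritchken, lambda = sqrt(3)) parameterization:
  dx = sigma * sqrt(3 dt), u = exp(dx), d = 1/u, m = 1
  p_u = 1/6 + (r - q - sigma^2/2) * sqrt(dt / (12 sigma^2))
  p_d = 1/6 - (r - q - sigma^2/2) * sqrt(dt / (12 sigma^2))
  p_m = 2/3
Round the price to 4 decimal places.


dt = T/N = 0.333333; dx = sigma*sqrt(3*dt) = 0.280000
u = exp(dx) = 1.323130; d = 1/u = 0.755784
p_u = 0.139167, p_m = 0.666667, p_d = 0.194167
Discount per step: exp(-r*dt) = 0.995344
Stock lattice S(k, j) with j the centered position index:
  k=0: S(0,+0) = 1.1400
  k=1: S(1,-1) = 0.8616; S(1,+0) = 1.1400; S(1,+1) = 1.5084
  k=2: S(2,-2) = 0.6512; S(2,-1) = 0.8616; S(2,+0) = 1.1400; S(2,+1) = 1.5084; S(2,+2) = 1.9958
  k=3: S(3,-3) = 0.4921; S(3,-2) = 0.6512; S(3,-1) = 0.8616; S(3,+0) = 1.1400; S(3,+1) = 1.5084; S(3,+2) = 1.9958; S(3,+3) = 2.6407
Terminal payoffs V(N, j) = max(K - S_T, 0):
  V(3,-3) = 0.497850; V(3,-2) = 0.338822; V(3,-1) = 0.128407; V(3,+0) = 0.000000; V(3,+1) = 0.000000; V(3,+2) = 0.000000; V(3,+3) = 0.000000
Backward induction: V(k, j) = exp(-r*dt) * [p_u * V(k+1, j+1) + p_m * V(k+1, j) + p_d * V(k+1, j-1)]
  V(2,-2) = exp(-r*dt) * [p_u*0.128407 + p_m*0.338822 + p_d*0.497850] = 0.338832
  V(2,-1) = exp(-r*dt) * [p_u*0.000000 + p_m*0.128407 + p_d*0.338822] = 0.150687
  V(2,+0) = exp(-r*dt) * [p_u*0.000000 + p_m*0.000000 + p_d*0.128407] = 0.024816
  V(2,+1) = exp(-r*dt) * [p_u*0.000000 + p_m*0.000000 + p_d*0.000000] = 0.000000
  V(2,+2) = exp(-r*dt) * [p_u*0.000000 + p_m*0.000000 + p_d*0.000000] = 0.000000
  V(1,-1) = exp(-r*dt) * [p_u*0.024816 + p_m*0.150687 + p_d*0.338832] = 0.168912
  V(1,+0) = exp(-r*dt) * [p_u*0.000000 + p_m*0.024816 + p_d*0.150687] = 0.045589
  V(1,+1) = exp(-r*dt) * [p_u*0.000000 + p_m*0.000000 + p_d*0.024816] = 0.004796
  V(0,+0) = exp(-r*dt) * [p_u*0.004796 + p_m*0.045589 + p_d*0.168912] = 0.063560

Answer: Price = V(0,0) = 0.0636


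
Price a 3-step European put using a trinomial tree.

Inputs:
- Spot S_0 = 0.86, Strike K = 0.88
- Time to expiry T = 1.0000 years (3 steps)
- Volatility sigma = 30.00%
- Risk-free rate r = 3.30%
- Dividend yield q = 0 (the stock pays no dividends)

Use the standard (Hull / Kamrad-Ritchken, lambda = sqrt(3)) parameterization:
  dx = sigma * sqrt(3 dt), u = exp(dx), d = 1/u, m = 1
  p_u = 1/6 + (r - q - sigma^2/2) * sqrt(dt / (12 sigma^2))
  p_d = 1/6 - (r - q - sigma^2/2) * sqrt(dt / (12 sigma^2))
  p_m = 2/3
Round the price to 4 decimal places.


Answer: Price = V(0,0) = 0.0920

Derivation:
dt = T/N = 0.333333; dx = sigma*sqrt(3*dt) = 0.300000
u = exp(dx) = 1.349859; d = 1/u = 0.740818
p_u = 0.160000, p_m = 0.666667, p_d = 0.173333
Discount per step: exp(-r*dt) = 0.989060
Stock lattice S(k, j) with j the centered position index:
  k=0: S(0,+0) = 0.8600
  k=1: S(1,-1) = 0.6371; S(1,+0) = 0.8600; S(1,+1) = 1.1609
  k=2: S(2,-2) = 0.4720; S(2,-1) = 0.6371; S(2,+0) = 0.8600; S(2,+1) = 1.1609; S(2,+2) = 1.5670
  k=3: S(3,-3) = 0.3496; S(3,-2) = 0.4720; S(3,-1) = 0.6371; S(3,+0) = 0.8600; S(3,+1) = 1.1609; S(3,+2) = 1.5670; S(3,+3) = 2.1153
Terminal payoffs V(N, j) = max(K - S_T, 0):
  V(3,-3) = 0.530350; V(3,-2) = 0.408022; V(3,-1) = 0.242896; V(3,+0) = 0.020000; V(3,+1) = 0.000000; V(3,+2) = 0.000000; V(3,+3) = 0.000000
Backward induction: V(k, j) = exp(-r*dt) * [p_u * V(k+1, j+1) + p_m * V(k+1, j) + p_d * V(k+1, j-1)]
  V(2,-2) = exp(-r*dt) * [p_u*0.242896 + p_m*0.408022 + p_d*0.530350] = 0.398399
  V(2,-1) = exp(-r*dt) * [p_u*0.020000 + p_m*0.242896 + p_d*0.408022] = 0.233275
  V(2,+0) = exp(-r*dt) * [p_u*0.000000 + p_m*0.020000 + p_d*0.242896] = 0.054829
  V(2,+1) = exp(-r*dt) * [p_u*0.000000 + p_m*0.000000 + p_d*0.020000] = 0.003429
  V(2,+2) = exp(-r*dt) * [p_u*0.000000 + p_m*0.000000 + p_d*0.000000] = 0.000000
  V(1,-1) = exp(-r*dt) * [p_u*0.054829 + p_m*0.233275 + p_d*0.398399] = 0.230792
  V(1,+0) = exp(-r*dt) * [p_u*0.003429 + p_m*0.054829 + p_d*0.233275] = 0.076687
  V(1,+1) = exp(-r*dt) * [p_u*0.000000 + p_m*0.003429 + p_d*0.054829] = 0.011661
  V(0,+0) = exp(-r*dt) * [p_u*0.011661 + p_m*0.076687 + p_d*0.230792] = 0.091977


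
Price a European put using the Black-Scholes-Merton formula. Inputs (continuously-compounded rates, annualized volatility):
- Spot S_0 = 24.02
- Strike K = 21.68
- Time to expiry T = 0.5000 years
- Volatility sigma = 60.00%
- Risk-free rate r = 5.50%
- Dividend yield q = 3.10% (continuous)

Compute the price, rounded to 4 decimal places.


d1 = (ln(S/K) + (r - q + 0.5*sigma^2) * T) / (sigma * sqrt(T)) = 0.48200320
d2 = d1 - sigma * sqrt(T) = 0.05773913
exp(-rT) = 0.97287468; exp(-qT) = 0.98461951
P = K * exp(-rT) * N(-d2) - S_0 * exp(-qT) * N(-d1)
N(-d1) = 0.31490184; N(-d2) = 0.47697821
P = 21.6800 * 0.97287468 * 0.47697821 - 24.0200 * 0.98461951 * 0.31490184 = 2.6128

Answer: Price = 2.6128


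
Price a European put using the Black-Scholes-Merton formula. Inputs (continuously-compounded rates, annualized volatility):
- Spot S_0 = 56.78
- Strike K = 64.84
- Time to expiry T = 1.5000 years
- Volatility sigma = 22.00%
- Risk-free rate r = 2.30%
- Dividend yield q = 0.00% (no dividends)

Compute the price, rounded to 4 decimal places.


d1 = (ln(S/K) + (r - q + 0.5*sigma^2) * T) / (sigma * sqrt(T)) = -0.22987550
d2 = d1 - sigma * sqrt(T) = -0.49931938
exp(-rT) = 0.96608834; exp(-qT) = 1.00000000
P = K * exp(-rT) * N(-d2) - S_0 * exp(-qT) * N(-d1)
N(-d1) = 0.59090574; N(-d2) = 0.69122280
P = 64.8400 * 0.96608834 * 0.69122280 - 56.7800 * 1.00000000 * 0.59090574 = 9.7474

Answer: Price = 9.7474


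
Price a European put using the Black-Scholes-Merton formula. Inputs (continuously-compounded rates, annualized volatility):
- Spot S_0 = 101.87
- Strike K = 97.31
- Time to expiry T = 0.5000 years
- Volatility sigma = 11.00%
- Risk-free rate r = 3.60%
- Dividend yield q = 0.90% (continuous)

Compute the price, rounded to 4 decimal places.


d1 = (ln(S/K) + (r - q + 0.5*sigma^2) * T) / (sigma * sqrt(T)) = 0.80122567
d2 = d1 - sigma * sqrt(T) = 0.72344393
exp(-rT) = 0.98216103; exp(-qT) = 0.99551011
P = K * exp(-rT) * N(-d2) - S_0 * exp(-qT) * N(-d1)
N(-d1) = 0.21150051; N(-d2) = 0.23470360
P = 97.3100 * 0.98216103 * 0.23470360 - 101.8700 * 0.99551011 * 0.21150051 = 0.9828

Answer: Price = 0.9828


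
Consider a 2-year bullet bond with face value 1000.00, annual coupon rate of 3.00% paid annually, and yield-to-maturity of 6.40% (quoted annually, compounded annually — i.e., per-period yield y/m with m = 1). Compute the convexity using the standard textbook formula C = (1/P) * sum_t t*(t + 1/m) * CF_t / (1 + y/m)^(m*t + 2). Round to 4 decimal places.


Coupon per period c = face * coupon_rate / m = 30.000000
Periods per year m = 1; per-period yield y/m = 0.064000
Number of cashflows N = 2
Cashflows (t years, CF_t, discount factor 1/(1+y/m)^(m*t), PV):
  t = 1.0000: CF_t = 30.000000, DF = 0.939850, PV = 28.195489
  t = 2.0000: CF_t = 1030.000000, DF = 0.883317, PV = 909.816835
Price P = sum_t PV_t = 938.012324
Convexity numerator sum_t t*(t + 1/m) * CF_t / (1+y/m)^(m*t + 2):
  t = 1.0000: term = 49.811127
  t = 2.0000: term = 4821.941789
Convexity = (1/P) * sum = 4871.752916 / 938.012324 = 5.193698

Answer: Convexity = 5.1937


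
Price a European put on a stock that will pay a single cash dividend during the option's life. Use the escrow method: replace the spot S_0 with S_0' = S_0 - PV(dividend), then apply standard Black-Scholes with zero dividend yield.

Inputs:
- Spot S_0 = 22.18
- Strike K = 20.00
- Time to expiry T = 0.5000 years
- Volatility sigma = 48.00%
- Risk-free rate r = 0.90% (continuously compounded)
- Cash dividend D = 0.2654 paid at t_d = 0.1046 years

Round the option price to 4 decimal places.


Answer: Price = 1.9265

Derivation:
PV(D) = D * exp(-r * t_d) = 0.2654 * 0.99905904 = 0.26515027
S_0' = S_0 - PV(D) = 22.1800 - 0.26515027 = 21.91484973
d1 = (ln(S_0'/K) + (r + sigma^2/2)*T) / (sigma*sqrt(T)) = 0.45234859
d2 = d1 - sigma*sqrt(T) = 0.11293734
exp(-rT) = 0.99551011
N(-d1) = 0.32550894; N(-d2) = 0.45504012
P = K * exp(-rT) * N(-d2) - S_0' * N(-d1) = 20.0000 * 0.99551011 * 0.45504012 - 21.91484973 * 0.32550894 = 1.9265


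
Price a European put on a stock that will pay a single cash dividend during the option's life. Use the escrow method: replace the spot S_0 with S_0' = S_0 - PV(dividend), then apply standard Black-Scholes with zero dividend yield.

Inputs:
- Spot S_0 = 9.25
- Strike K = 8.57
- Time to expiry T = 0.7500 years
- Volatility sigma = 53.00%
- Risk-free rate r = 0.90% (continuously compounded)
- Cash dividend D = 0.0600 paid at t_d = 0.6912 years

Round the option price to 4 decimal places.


Answer: Price = 1.2896

Derivation:
PV(D) = D * exp(-r * t_d) = 0.0600 * 0.99379851 = 0.05962791
S_0' = S_0 - PV(D) = 9.2500 - 0.05962791 = 9.19037209
d1 = (ln(S_0'/K) + (r + sigma^2/2)*T) / (sigma*sqrt(T)) = 0.39646794
d2 = d1 - sigma*sqrt(T) = -0.06252553
exp(-rT) = 0.99327273
N(-d1) = 0.34587993; N(-d2) = 0.52492783
P = K * exp(-rT) * N(-d2) - S_0' * N(-d1) = 8.5700 * 0.99327273 * 0.52492783 - 9.19037209 * 0.34587993 = 1.2896


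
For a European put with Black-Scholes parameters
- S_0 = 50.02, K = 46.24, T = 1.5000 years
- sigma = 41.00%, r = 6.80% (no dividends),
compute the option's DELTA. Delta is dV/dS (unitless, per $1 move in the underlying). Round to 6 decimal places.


Answer: Delta = -0.270704

Derivation:
d1 = 0.6106850780; d2 = 0.1085396807
phi(d1) = 0.3310762176; exp(-qT) = 1.0000000000; exp(-rT) = 0.9030295517
N(-d1) = 0.2707040433
Delta = -exp(-qT) * N(-d1) = -1.0000000000 * 0.2707040433 = -0.270704


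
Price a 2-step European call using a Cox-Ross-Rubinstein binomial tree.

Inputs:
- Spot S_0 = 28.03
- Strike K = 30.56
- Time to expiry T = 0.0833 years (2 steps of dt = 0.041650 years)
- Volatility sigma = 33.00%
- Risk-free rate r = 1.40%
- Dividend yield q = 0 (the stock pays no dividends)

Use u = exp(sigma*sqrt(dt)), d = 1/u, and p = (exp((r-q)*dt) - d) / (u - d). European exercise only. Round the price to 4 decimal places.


Answer: Price = V(0,0) = 0.3588

Derivation:
dt = T/N = 0.041650
u = exp(sigma*sqrt(dt)) = 1.069667; d = 1/u = 0.934870
p = (exp((r-q)*dt) - d) / (u - d) = 0.487497
Discount per step: exp(-r*dt) = 0.999417
Stock lattice S(k, i) with i counting down-moves:
  k=0: S(0,0) = 28.0300
  k=1: S(1,0) = 29.9828; S(1,1) = 26.2044
  k=2: S(2,0) = 32.0716; S(2,1) = 28.0300; S(2,2) = 24.4977
Terminal payoffs V(N, i) = max(S_T - K, 0):
  V(2,0) = 1.511582; V(2,1) = 0.000000; V(2,2) = 0.000000
Backward induction: V(k, i) = exp(-r*dt) * [p * V(k+1, i) + (1-p) * V(k+1, i+1)].
  V(1,0) = exp(-r*dt) * [p*1.511582 + (1-p)*0.000000] = 0.736462
  V(1,1) = exp(-r*dt) * [p*0.000000 + (1-p)*0.000000] = 0.000000
  V(0,0) = exp(-r*dt) * [p*0.736462 + (1-p)*0.000000] = 0.358813


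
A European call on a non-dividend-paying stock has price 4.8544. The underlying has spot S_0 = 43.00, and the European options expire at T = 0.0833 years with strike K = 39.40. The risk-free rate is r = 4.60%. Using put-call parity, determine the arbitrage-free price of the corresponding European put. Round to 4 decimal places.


Answer: Put price = 1.1037

Derivation:
Put-call parity: C - P = S_0 * exp(-qT) - K * exp(-rT).
S_0 * exp(-qT) = 43.0000 * 1.00000000 = 43.00000000
K * exp(-rT) = 39.4000 * 0.99617553 = 39.24931596
P = C - S*exp(-qT) + K*exp(-rT)
P = 4.8544 - 43.00000000 + 39.24931596 = 1.1037


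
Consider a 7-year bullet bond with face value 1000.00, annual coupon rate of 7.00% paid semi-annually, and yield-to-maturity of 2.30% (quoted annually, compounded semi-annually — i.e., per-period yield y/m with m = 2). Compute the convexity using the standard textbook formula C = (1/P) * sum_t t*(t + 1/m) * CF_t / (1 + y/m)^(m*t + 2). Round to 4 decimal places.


Coupon per period c = face * coupon_rate / m = 35.000000
Periods per year m = 2; per-period yield y/m = 0.011500
Number of cashflows N = 14
Cashflows (t years, CF_t, discount factor 1/(1+y/m)^(m*t), PV):
  t = 0.5000: CF_t = 35.000000, DF = 0.988631, PV = 34.602076
  t = 1.0000: CF_t = 35.000000, DF = 0.977391, PV = 34.208676
  t = 1.5000: CF_t = 35.000000, DF = 0.966279, PV = 33.819749
  t = 2.0000: CF_t = 35.000000, DF = 0.955293, PV = 33.435244
  t = 2.5000: CF_t = 35.000000, DF = 0.944432, PV = 33.055110
  t = 3.0000: CF_t = 35.000000, DF = 0.933694, PV = 32.679298
  t = 3.5000: CF_t = 35.000000, DF = 0.923079, PV = 32.307759
  t = 4.0000: CF_t = 35.000000, DF = 0.912584, PV = 31.940444
  t = 4.5000: CF_t = 35.000000, DF = 0.902209, PV = 31.577305
  t = 5.0000: CF_t = 35.000000, DF = 0.891951, PV = 31.218295
  t = 5.5000: CF_t = 35.000000, DF = 0.881810, PV = 30.863366
  t = 6.0000: CF_t = 35.000000, DF = 0.871785, PV = 30.512472
  t = 6.5000: CF_t = 35.000000, DF = 0.861873, PV = 30.165568
  t = 7.0000: CF_t = 1035.000000, DF = 0.852075, PV = 881.897132
Price P = sum_t PV_t = 1302.282495
Convexity numerator sum_t t*(t + 1/m) * CF_t / (1+y/m)^(m*t + 2):
  t = 0.5000: term = 16.909875
  t = 1.0000: term = 50.152866
  t = 1.5000: term = 99.165330
  t = 2.0000: term = 163.396491
  t = 2.5000: term = 242.308193
  t = 3.0000: term = 335.374661
  t = 3.5000: term = 442.082268
  t = 4.0000: term = 561.929301
  t = 4.5000: term = 694.425730
  t = 5.0000: term = 839.092990
  t = 5.5000: term = 995.463755
  t = 6.0000: term = 1163.081725
  t = 6.5000: term = 1341.501413
  t = 7.0000: term = 45252.800345
Convexity = (1/P) * sum = 52197.684943 / 1302.282495 = 40.081691

Answer: Convexity = 40.0817


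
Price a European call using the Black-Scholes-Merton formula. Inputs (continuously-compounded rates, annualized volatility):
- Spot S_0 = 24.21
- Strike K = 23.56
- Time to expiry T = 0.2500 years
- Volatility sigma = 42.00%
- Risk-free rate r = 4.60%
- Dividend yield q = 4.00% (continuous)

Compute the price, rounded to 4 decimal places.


d1 = (ln(S/K) + (r - q + 0.5*sigma^2) * T) / (sigma * sqrt(T)) = 0.24174006
d2 = d1 - sigma * sqrt(T) = 0.03174006
exp(-rT) = 0.98856587; exp(-qT) = 0.99004983
C = S_0 * exp(-qT) * N(d1) - K * exp(-rT) * N(d2)
N(d1) = 0.59550921; N(d2) = 0.51266033
C = 24.2100 * 0.99004983 * 0.59550921 - 23.5600 * 0.98856587 * 0.51266033 = 2.3337

Answer: Price = 2.3337


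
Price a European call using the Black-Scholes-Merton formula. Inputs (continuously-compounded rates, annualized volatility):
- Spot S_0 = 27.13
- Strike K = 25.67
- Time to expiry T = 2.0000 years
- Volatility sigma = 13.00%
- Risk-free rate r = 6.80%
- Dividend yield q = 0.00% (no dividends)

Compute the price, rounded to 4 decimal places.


Answer: Price = 5.0725

Derivation:
d1 = (ln(S/K) + (r - q + 0.5*sigma^2) * T) / (sigma * sqrt(T)) = 1.13255189
d2 = d1 - sigma * sqrt(T) = 0.94870413
exp(-rT) = 0.87284263; exp(-qT) = 1.00000000
C = S_0 * exp(-qT) * N(d1) - K * exp(-rT) * N(d2)
N(d1) = 0.87129876; N(d2) = 0.82861444
C = 27.1300 * 1.00000000 * 0.87129876 - 25.6700 * 0.87284263 * 0.82861444 = 5.0725


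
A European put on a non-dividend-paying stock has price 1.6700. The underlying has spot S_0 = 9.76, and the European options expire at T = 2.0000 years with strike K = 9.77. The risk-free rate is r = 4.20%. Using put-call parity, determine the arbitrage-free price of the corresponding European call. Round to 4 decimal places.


Answer: Call price = 2.4472

Derivation:
Put-call parity: C - P = S_0 * exp(-qT) - K * exp(-rT).
S_0 * exp(-qT) = 9.7600 * 1.00000000 = 9.76000000
K * exp(-rT) = 9.7700 * 0.91943126 = 8.98284337
C = P + S*exp(-qT) - K*exp(-rT)
C = 1.6700 + 9.76000000 - 8.98284337 = 2.4472


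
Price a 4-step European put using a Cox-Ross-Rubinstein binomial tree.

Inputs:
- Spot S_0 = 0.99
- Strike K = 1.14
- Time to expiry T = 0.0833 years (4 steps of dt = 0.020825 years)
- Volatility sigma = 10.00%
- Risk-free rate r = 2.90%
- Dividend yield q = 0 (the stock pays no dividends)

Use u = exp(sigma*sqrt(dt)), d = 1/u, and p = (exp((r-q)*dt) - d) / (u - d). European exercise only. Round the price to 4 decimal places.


Answer: Price = V(0,0) = 0.1472

Derivation:
dt = T/N = 0.020825
u = exp(sigma*sqrt(dt)) = 1.014535; d = 1/u = 0.985673
p = (exp((r-q)*dt) - d) / (u - d) = 0.517323
Discount per step: exp(-r*dt) = 0.999396
Stock lattice S(k, i) with i counting down-moves:
  k=0: S(0,0) = 0.9900
  k=1: S(1,0) = 1.0044; S(1,1) = 0.9758
  k=2: S(2,0) = 1.0190; S(2,1) = 0.9900; S(2,2) = 0.9618
  k=3: S(3,0) = 1.0338; S(3,1) = 1.0044; S(3,2) = 0.9758; S(3,3) = 0.9481
  k=4: S(4,0) = 1.0488; S(4,1) = 1.0190; S(4,2) = 0.9900; S(4,3) = 0.9618; S(4,4) = 0.9345
Terminal payoffs V(N, i) = max(K - S_T, 0):
  V(4,0) = 0.091172; V(4,1) = 0.121011; V(4,2) = 0.150000; V(4,3) = 0.178165; V(4,4) = 0.205528
Backward induction: V(k, i) = exp(-r*dt) * [p * V(k+1, i) + (1-p) * V(k+1, i+1)].
  V(3,0) = exp(-r*dt) * [p*0.091172 + (1-p)*0.121011] = 0.105511
  V(3,1) = exp(-r*dt) * [p*0.121011 + (1-p)*0.150000] = 0.134922
  V(3,2) = exp(-r*dt) * [p*0.150000 + (1-p)*0.178165] = 0.163496
  V(3,3) = exp(-r*dt) * [p*0.178165 + (1-p)*0.205528] = 0.191257
  V(2,0) = exp(-r*dt) * [p*0.105511 + (1-p)*0.134922] = 0.119634
  V(2,1) = exp(-r*dt) * [p*0.134922 + (1-p)*0.163496] = 0.148624
  V(2,2) = exp(-r*dt) * [p*0.163496 + (1-p)*0.191257] = 0.176789
  V(1,0) = exp(-r*dt) * [p*0.119634 + (1-p)*0.148624] = 0.133546
  V(1,1) = exp(-r*dt) * [p*0.148624 + (1-p)*0.176789] = 0.162120
  V(0,0) = exp(-r*dt) * [p*0.133546 + (1-p)*0.162120] = 0.147249


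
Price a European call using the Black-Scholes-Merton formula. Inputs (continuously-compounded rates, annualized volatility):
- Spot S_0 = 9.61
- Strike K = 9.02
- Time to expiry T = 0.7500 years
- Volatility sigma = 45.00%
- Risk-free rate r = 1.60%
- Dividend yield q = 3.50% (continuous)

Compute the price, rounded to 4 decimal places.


Answer: Price = 1.6469

Derivation:
d1 = (ln(S/K) + (r - q + 0.5*sigma^2) * T) / (sigma * sqrt(T)) = 0.32087175
d2 = d1 - sigma * sqrt(T) = -0.06883968
exp(-rT) = 0.98807171; exp(-qT) = 0.97409154
C = S_0 * exp(-qT) * N(d1) - K * exp(-rT) * N(d2)
N(d1) = 0.62584621; N(d2) = 0.47255862
C = 9.6100 * 0.97409154 * 0.62584621 - 9.0200 * 0.98807171 * 0.47255862 = 1.6469


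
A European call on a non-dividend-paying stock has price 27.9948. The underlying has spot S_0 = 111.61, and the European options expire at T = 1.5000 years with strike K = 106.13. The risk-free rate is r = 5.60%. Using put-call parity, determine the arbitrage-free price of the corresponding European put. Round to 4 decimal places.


Put-call parity: C - P = S_0 * exp(-qT) - K * exp(-rT).
S_0 * exp(-qT) = 111.6100 * 1.00000000 = 111.61000000
K * exp(-rT) = 106.1300 * 0.91943126 = 97.57923921
P = C - S*exp(-qT) + K*exp(-rT)
P = 27.9948 - 111.61000000 + 97.57923921 = 13.9640

Answer: Put price = 13.9640


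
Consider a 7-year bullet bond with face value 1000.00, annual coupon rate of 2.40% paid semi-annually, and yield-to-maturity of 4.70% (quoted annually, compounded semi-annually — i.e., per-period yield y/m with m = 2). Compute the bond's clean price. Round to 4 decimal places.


Coupon per period c = face * coupon_rate / m = 12.000000
Periods per year m = 2; per-period yield y/m = 0.023500
Number of cashflows N = 14
Cashflows (t years, CF_t, discount factor 1/(1+y/m)^(m*t), PV):
  t = 0.5000: CF_t = 12.000000, DF = 0.977040, PV = 11.724475
  t = 1.0000: CF_t = 12.000000, DF = 0.954606, PV = 11.455276
  t = 1.5000: CF_t = 12.000000, DF = 0.932688, PV = 11.192258
  t = 2.0000: CF_t = 12.000000, DF = 0.911273, PV = 10.935279
  t = 2.5000: CF_t = 12.000000, DF = 0.890350, PV = 10.684200
  t = 3.0000: CF_t = 12.000000, DF = 0.869907, PV = 10.438886
  t = 3.5000: CF_t = 12.000000, DF = 0.849934, PV = 10.199205
  t = 4.0000: CF_t = 12.000000, DF = 0.830419, PV = 9.965027
  t = 4.5000: CF_t = 12.000000, DF = 0.811352, PV = 9.736225
  t = 5.0000: CF_t = 12.000000, DF = 0.792723, PV = 9.512678
  t = 5.5000: CF_t = 12.000000, DF = 0.774522, PV = 9.294262
  t = 6.0000: CF_t = 12.000000, DF = 0.756739, PV = 9.080862
  t = 6.5000: CF_t = 12.000000, DF = 0.739363, PV = 8.872362
  t = 7.0000: CF_t = 1012.000000, DF = 0.722387, PV = 731.056015
Price P = sum_t PV_t = 864.147009

Answer: Price = 864.1470


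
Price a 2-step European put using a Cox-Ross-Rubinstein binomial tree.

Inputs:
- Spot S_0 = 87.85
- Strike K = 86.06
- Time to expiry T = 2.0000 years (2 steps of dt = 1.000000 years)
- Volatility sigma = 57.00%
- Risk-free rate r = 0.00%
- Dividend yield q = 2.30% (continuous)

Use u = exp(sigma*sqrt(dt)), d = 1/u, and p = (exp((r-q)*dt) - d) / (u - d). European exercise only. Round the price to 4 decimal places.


Answer: Price = V(0,0) = 25.0710

Derivation:
dt = T/N = 1.000000
u = exp(sigma*sqrt(dt)) = 1.768267; d = 1/u = 0.565525
p = (exp((r-q)*dt) - d) / (u - d) = 0.342332
Discount per step: exp(-r*dt) = 1.000000
Stock lattice S(k, i) with i counting down-moves:
  k=0: S(0,0) = 87.8500
  k=1: S(1,0) = 155.3423; S(1,1) = 49.6814
  k=2: S(2,0) = 274.6866; S(2,1) = 87.8500; S(2,2) = 28.0961
Terminal payoffs V(N, i) = max(K - S_T, 0):
  V(2,0) = 0.000000; V(2,1) = 0.000000; V(2,2) = 57.963899
Backward induction: V(k, i) = exp(-r*dt) * [p * V(k+1, i) + (1-p) * V(k+1, i+1)].
  V(1,0) = exp(-r*dt) * [p*0.000000 + (1-p)*0.000000] = 0.000000
  V(1,1) = exp(-r*dt) * [p*0.000000 + (1-p)*57.963899] = 38.120997
  V(0,0) = exp(-r*dt) * [p*0.000000 + (1-p)*38.120997] = 25.070956


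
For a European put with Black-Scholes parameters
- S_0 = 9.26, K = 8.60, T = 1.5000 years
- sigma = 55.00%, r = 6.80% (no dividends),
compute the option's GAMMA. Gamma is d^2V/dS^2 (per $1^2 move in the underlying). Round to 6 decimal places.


Answer: Gamma = 0.053486

Derivation:
d1 = 0.5979974127; d2 = -0.0756122665
phi(d1) = 0.3336245614; exp(-qT) = 1.0000000000; exp(-rT) = 0.9030295517
Gamma = exp(-qT) * phi(d1) / (S * sigma * sqrt(T)) = 1.0000000000 * 0.3336245614 / (9.2600 * 0.5500 * 1.2247448714) = 0.053486


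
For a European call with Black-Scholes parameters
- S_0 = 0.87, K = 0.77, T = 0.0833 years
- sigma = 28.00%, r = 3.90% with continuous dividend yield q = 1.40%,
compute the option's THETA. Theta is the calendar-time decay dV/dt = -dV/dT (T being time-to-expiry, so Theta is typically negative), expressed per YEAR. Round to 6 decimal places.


Answer: Theta = -0.064938

Derivation:
d1 = 1.5771071661; d2 = 1.4962942958
phi(d1) = 0.1150288814; exp(-qT) = 0.9988344797; exp(-rT) = 0.9967565713
Theta = -S*exp(-qT)*phi(d1)*sigma/(2*sqrt(T)) - r*K*exp(-rT)*N(d2) + q*S*exp(-qT)*N(d1)
N(d1) = 0.9426145657; N(d2) = 0.9327115095; sqrt(T) = 0.2886173938
Term 1 = -0.8700 * 0.9988344797 * 0.1150288814 * 0.2800 / (2 * 0.2886173938) = -0.0484869884
Term 2 = -0.0390 * 0.7700 * 0.9967565713 * 0.9327115095 = -0.0279184804
Term 3 = 0.0140 * 0.8700 * 0.9988344797 * 0.9426145657 = 0.0114676640
Theta = -0.0484869884 + (-0.0279184804) + (0.0114676640) = -0.064938


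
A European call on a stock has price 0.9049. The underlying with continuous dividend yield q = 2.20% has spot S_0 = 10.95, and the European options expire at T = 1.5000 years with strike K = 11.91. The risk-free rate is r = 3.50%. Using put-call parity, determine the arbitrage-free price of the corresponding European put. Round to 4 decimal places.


Answer: Put price = 1.6112

Derivation:
Put-call parity: C - P = S_0 * exp(-qT) - K * exp(-rT).
S_0 * exp(-qT) = 10.9500 * 0.96753856 = 10.59454723
K * exp(-rT) = 11.9100 * 0.94885432 = 11.30085496
P = C - S*exp(-qT) + K*exp(-rT)
P = 0.9049 - 10.59454723 + 11.30085496 = 1.6112


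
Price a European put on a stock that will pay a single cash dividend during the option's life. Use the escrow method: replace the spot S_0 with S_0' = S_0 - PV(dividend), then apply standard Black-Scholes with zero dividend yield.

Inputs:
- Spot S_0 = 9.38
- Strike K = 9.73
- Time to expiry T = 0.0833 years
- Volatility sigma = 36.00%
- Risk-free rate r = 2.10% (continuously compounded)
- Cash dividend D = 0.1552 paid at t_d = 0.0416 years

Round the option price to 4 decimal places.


Answer: Price = 0.6836

Derivation:
PV(D) = D * exp(-r * t_d) = 0.1552 * 0.99912678 = 0.15506448
S_0' = S_0 - PV(D) = 9.3800 - 0.15506448 = 9.22493552
d1 = (ln(S_0'/K) + (r + sigma^2/2)*T) / (sigma*sqrt(T)) = -0.44423052
d2 = d1 - sigma*sqrt(T) = -0.54813278
exp(-rT) = 0.99825223
N(-d1) = 0.67156204; N(-d2) = 0.70819963
P = K * exp(-rT) * N(-d2) - S_0' * N(-d1) = 9.7300 * 0.99825223 * 0.70819963 - 9.22493552 * 0.67156204 = 0.6836


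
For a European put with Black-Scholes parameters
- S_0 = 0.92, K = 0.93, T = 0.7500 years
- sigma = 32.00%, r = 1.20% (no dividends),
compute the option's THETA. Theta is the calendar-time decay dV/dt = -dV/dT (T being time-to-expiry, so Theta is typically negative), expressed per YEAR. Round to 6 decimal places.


Answer: Theta = -0.061053

Derivation:
d1 = 0.1320294840; d2 = -0.1450986452
phi(d1) = 0.3954802517; exp(-qT) = 1.0000000000; exp(-rT) = 0.9910403788
Theta = -S*exp(-qT)*phi(d1)*sigma/(2*sqrt(T)) + r*K*exp(-rT)*N(-d2) - q*S*exp(-qT)*N(-d1)
N(-d1) = 0.4474804855; N(-d2) = 0.5576835060; sqrt(T) = 0.8660254038
Term 1 = -0.9200 * 1.0000000000 * 0.3954802517 * 0.3200 / (2 * 0.8660254038) = -0.0672205374
Term 2 = 0.0120 * 0.9300 * 0.9910403788 * 0.5576835060 = 0.0061679855
Term 3 = 0 (no dividend yield, q = 0)
Theta = -0.0672205374 + (0.0061679855) + (0.0000000000) = -0.061053


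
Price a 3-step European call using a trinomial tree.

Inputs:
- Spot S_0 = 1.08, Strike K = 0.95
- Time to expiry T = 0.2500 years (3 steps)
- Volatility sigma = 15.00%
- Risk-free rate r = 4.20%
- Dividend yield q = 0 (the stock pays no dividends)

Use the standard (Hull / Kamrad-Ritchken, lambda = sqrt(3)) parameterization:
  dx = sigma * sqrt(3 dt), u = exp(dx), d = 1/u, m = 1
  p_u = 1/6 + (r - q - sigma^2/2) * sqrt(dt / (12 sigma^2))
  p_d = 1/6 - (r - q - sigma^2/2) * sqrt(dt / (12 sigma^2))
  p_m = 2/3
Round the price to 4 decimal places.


Answer: Price = V(0,0) = 0.1411

Derivation:
dt = T/N = 0.083333; dx = sigma*sqrt(3*dt) = 0.075000
u = exp(dx) = 1.077884; d = 1/u = 0.927743
p_u = 0.183750, p_m = 0.666667, p_d = 0.149583
Discount per step: exp(-r*dt) = 0.996506
Stock lattice S(k, j) with j the centered position index:
  k=0: S(0,+0) = 1.0800
  k=1: S(1,-1) = 1.0020; S(1,+0) = 1.0800; S(1,+1) = 1.1641
  k=2: S(2,-2) = 0.9296; S(2,-1) = 1.0020; S(2,+0) = 1.0800; S(2,+1) = 1.1641; S(2,+2) = 1.2548
  k=3: S(3,-3) = 0.8624; S(3,-2) = 0.9296; S(3,-1) = 1.0020; S(3,+0) = 1.0800; S(3,+1) = 1.1641; S(3,+2) = 1.2548; S(3,+3) = 1.3525
Terminal payoffs V(N, j) = max(S_T - K, 0):
  V(3,-3) = 0.000000; V(3,-2) = 0.000000; V(3,-1) = 0.051963; V(3,+0) = 0.130000; V(3,+1) = 0.214115; V(3,+2) = 0.304781; V(3,+3) = 0.402509
Backward induction: V(k, j) = exp(-r*dt) * [p_u * V(k+1, j+1) + p_m * V(k+1, j) + p_d * V(k+1, j-1)]
  V(2,-2) = exp(-r*dt) * [p_u*0.051963 + p_m*0.000000 + p_d*0.000000] = 0.009515
  V(2,-1) = exp(-r*dt) * [p_u*0.130000 + p_m*0.051963 + p_d*0.000000] = 0.058325
  V(2,+0) = exp(-r*dt) * [p_u*0.214115 + p_m*0.130000 + p_d*0.051963] = 0.133316
  V(2,+1) = exp(-r*dt) * [p_u*0.304781 + p_m*0.214115 + p_d*0.130000] = 0.217430
  V(2,+2) = exp(-r*dt) * [p_u*0.402509 + p_m*0.304781 + p_d*0.214115] = 0.308096
  V(1,-1) = exp(-r*dt) * [p_u*0.133316 + p_m*0.058325 + p_d*0.009515] = 0.064577
  V(1,+0) = exp(-r*dt) * [p_u*0.217430 + p_m*0.133316 + p_d*0.058325] = 0.137074
  V(1,+1) = exp(-r*dt) * [p_u*0.308096 + p_m*0.217430 + p_d*0.133316] = 0.220734
  V(0,+0) = exp(-r*dt) * [p_u*0.220734 + p_m*0.137074 + p_d*0.064577] = 0.141107


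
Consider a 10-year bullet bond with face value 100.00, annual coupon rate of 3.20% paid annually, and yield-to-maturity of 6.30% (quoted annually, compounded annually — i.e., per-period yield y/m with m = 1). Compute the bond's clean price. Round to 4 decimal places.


Answer: Price = 77.5045

Derivation:
Coupon per period c = face * coupon_rate / m = 3.200000
Periods per year m = 1; per-period yield y/m = 0.063000
Number of cashflows N = 10
Cashflows (t years, CF_t, discount factor 1/(1+y/m)^(m*t), PV):
  t = 1.0000: CF_t = 3.200000, DF = 0.940734, PV = 3.010348
  t = 2.0000: CF_t = 3.200000, DF = 0.884980, PV = 2.831936
  t = 3.0000: CF_t = 3.200000, DF = 0.832531, PV = 2.664098
  t = 4.0000: CF_t = 3.200000, DF = 0.783190, PV = 2.506207
  t = 5.0000: CF_t = 3.200000, DF = 0.736773, PV = 2.357673
  t = 6.0000: CF_t = 3.200000, DF = 0.693107, PV = 2.217943
  t = 7.0000: CF_t = 3.200000, DF = 0.652029, PV = 2.086494
  t = 8.0000: CF_t = 3.200000, DF = 0.613386, PV = 1.962835
  t = 9.0000: CF_t = 3.200000, DF = 0.577033, PV = 1.846505
  t = 10.0000: CF_t = 103.200000, DF = 0.542834, PV = 56.020509
Price P = sum_t PV_t = 77.504549


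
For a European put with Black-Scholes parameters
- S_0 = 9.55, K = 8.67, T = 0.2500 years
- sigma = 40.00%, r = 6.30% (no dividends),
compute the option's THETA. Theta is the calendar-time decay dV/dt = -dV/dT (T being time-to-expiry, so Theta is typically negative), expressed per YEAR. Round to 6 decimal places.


d1 = 0.6621118185; d2 = 0.4621118185
phi(d1) = 0.3204161808; exp(-qT) = 1.0000000000; exp(-rT) = 0.9843733826
Theta = -S*exp(-qT)*phi(d1)*sigma/(2*sqrt(T)) + r*K*exp(-rT)*N(-d2) - q*S*exp(-qT)*N(-d1)
N(-d1) = 0.2539497811; N(-d2) = 0.3220005677; sqrt(T) = 0.5000000000
Term 1 = -9.5500 * 1.0000000000 * 0.3204161808 * 0.4000 / (2 * 0.5000000000) = -1.2239898107
Term 2 = 0.0630 * 8.6700 * 0.9843733826 * 0.3220005677 = 0.1731315217
Term 3 = 0 (no dividend yield, q = 0)
Theta = -1.2239898107 + (0.1731315217) + (0.0000000000) = -1.050858

Answer: Theta = -1.050858


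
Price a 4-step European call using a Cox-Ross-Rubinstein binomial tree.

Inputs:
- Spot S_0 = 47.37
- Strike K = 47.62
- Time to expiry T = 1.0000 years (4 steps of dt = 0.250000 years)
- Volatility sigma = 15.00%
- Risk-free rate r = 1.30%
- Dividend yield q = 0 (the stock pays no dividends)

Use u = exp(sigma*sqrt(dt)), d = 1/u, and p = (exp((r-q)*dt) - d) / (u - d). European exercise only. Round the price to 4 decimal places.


Answer: Price = V(0,0) = 2.8825

Derivation:
dt = T/N = 0.250000
u = exp(sigma*sqrt(dt)) = 1.077884; d = 1/u = 0.927743
p = (exp((r-q)*dt) - d) / (u - d) = 0.502940
Discount per step: exp(-r*dt) = 0.996755
Stock lattice S(k, i) with i counting down-moves:
  k=0: S(0,0) = 47.3700
  k=1: S(1,0) = 51.0594; S(1,1) = 43.9472
  k=2: S(2,0) = 55.0361; S(2,1) = 47.3700; S(2,2) = 40.7717
  k=3: S(3,0) = 59.3225; S(3,1) = 51.0594; S(3,2) = 43.9472; S(3,3) = 37.8257
  k=4: S(4,0) = 63.9428; S(4,1) = 55.0361; S(4,2) = 47.3700; S(4,3) = 40.7717; S(4,4) = 35.0926
Terminal payoffs V(N, i) = max(S_T - K, 0):
  V(4,0) = 16.322812; V(4,1) = 7.416088; V(4,2) = 0.000000; V(4,3) = 0.000000; V(4,4) = 0.000000
Backward induction: V(k, i) = exp(-r*dt) * [p * V(k+1, i) + (1-p) * V(k+1, i+1)].
  V(3,0) = exp(-r*dt) * [p*16.322812 + (1-p)*7.416088] = 11.857041
  V(3,1) = exp(-r*dt) * [p*7.416088 + (1-p)*0.000000] = 3.717748
  V(3,2) = exp(-r*dt) * [p*0.000000 + (1-p)*0.000000] = 0.000000
  V(3,3) = exp(-r*dt) * [p*0.000000 + (1-p)*0.000000] = 0.000000
  V(2,0) = exp(-r*dt) * [p*11.857041 + (1-p)*3.717748] = 7.785981
  V(2,1) = exp(-r*dt) * [p*3.717748 + (1-p)*0.000000] = 1.863738
  V(2,2) = exp(-r*dt) * [p*0.000000 + (1-p)*0.000000] = 0.000000
  V(1,0) = exp(-r*dt) * [p*7.785981 + (1-p)*1.863738] = 4.826561
  V(1,1) = exp(-r*dt) * [p*1.863738 + (1-p)*0.000000] = 0.934308
  V(0,0) = exp(-r*dt) * [p*4.826561 + (1-p)*0.934308] = 2.882496


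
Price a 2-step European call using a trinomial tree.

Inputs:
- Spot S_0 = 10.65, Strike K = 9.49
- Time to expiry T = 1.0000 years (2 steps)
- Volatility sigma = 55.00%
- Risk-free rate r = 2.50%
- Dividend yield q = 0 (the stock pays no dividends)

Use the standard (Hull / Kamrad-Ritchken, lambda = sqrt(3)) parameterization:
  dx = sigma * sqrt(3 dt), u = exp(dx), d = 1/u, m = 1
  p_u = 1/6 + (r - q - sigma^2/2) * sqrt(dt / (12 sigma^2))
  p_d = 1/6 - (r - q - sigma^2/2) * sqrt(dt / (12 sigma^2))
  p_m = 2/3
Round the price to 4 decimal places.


dt = T/N = 0.500000; dx = sigma*sqrt(3*dt) = 0.673610
u = exp(dx) = 1.961304; d = 1/u = 0.509865
p_u = 0.119811, p_m = 0.666667, p_d = 0.213522
Discount per step: exp(-r*dt) = 0.987578
Stock lattice S(k, j) with j the centered position index:
  k=0: S(0,+0) = 10.6500
  k=1: S(1,-1) = 5.4301; S(1,+0) = 10.6500; S(1,+1) = 20.8879
  k=2: S(2,-2) = 2.7686; S(2,-1) = 5.4301; S(2,+0) = 10.6500; S(2,+1) = 20.8879; S(2,+2) = 40.9675
Terminal payoffs V(N, j) = max(S_T - K, 0):
  V(2,-2) = 0.000000; V(2,-1) = 0.000000; V(2,+0) = 1.160000; V(2,+1) = 11.397890; V(2,+2) = 31.477507
Backward induction: V(k, j) = exp(-r*dt) * [p_u * V(k+1, j+1) + p_m * V(k+1, j) + p_d * V(k+1, j-1)]
  V(1,-1) = exp(-r*dt) * [p_u*1.160000 + p_m*0.000000 + p_d*0.000000] = 0.137254
  V(1,+0) = exp(-r*dt) * [p_u*11.397890 + p_m*1.160000 + p_d*0.000000] = 2.112355
  V(1,+1) = exp(-r*dt) * [p_u*31.477507 + p_m*11.397890 + p_d*1.160000] = 11.473311
  V(0,+0) = exp(-r*dt) * [p_u*11.473311 + p_m*2.112355 + p_d*0.137254] = 2.777238

Answer: Price = V(0,0) = 2.7772


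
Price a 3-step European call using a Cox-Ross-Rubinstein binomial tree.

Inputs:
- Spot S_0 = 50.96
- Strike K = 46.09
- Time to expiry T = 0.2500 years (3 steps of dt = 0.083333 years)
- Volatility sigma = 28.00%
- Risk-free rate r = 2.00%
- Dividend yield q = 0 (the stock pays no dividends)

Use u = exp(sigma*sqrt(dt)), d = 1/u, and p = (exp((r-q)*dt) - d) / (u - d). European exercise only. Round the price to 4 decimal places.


dt = T/N = 0.083333
u = exp(sigma*sqrt(dt)) = 1.084186; d = 1/u = 0.922351
p = (exp((r-q)*dt) - d) / (u - d) = 0.490111
Discount per step: exp(-r*dt) = 0.998335
Stock lattice S(k, i) with i counting down-moves:
  k=0: S(0,0) = 50.9600
  k=1: S(1,0) = 55.2501; S(1,1) = 47.0030
  k=2: S(2,0) = 59.9014; S(2,1) = 50.9600; S(2,2) = 43.3533
  k=3: S(3,0) = 64.9442; S(3,1) = 55.2501; S(3,2) = 47.0030; S(3,3) = 39.9870
Terminal payoffs V(N, i) = max(S_T - K, 0):
  V(3,0) = 18.854180; V(3,1) = 9.160094; V(3,2) = 0.913026; V(3,3) = 0.000000
Backward induction: V(k, i) = exp(-r*dt) * [p * V(k+1, i) + (1-p) * V(k+1, i+1)].
  V(2,0) = exp(-r*dt) * [p*18.854180 + (1-p)*9.160094] = 13.888105
  V(2,1) = exp(-r*dt) * [p*9.160094 + (1-p)*0.913026] = 4.946753
  V(2,2) = exp(-r*dt) * [p*0.913026 + (1-p)*0.000000] = 0.446739
  V(1,0) = exp(-r*dt) * [p*13.888105 + (1-p)*4.946753] = 9.313472
  V(1,1) = exp(-r*dt) * [p*4.946753 + (1-p)*0.446739] = 2.647828
  V(0,0) = exp(-r*dt) * [p*9.313472 + (1-p)*2.647828] = 5.904883

Answer: Price = V(0,0) = 5.9049
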